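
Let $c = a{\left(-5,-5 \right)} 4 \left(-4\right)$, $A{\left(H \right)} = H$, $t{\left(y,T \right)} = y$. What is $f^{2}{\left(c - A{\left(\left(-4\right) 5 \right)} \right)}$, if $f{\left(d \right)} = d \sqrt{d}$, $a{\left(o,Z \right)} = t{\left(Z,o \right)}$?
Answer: $1000000$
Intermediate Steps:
$a{\left(o,Z \right)} = Z$
$c = 80$ ($c = \left(-5\right) 4 \left(-4\right) = \left(-20\right) \left(-4\right) = 80$)
$f{\left(d \right)} = d^{\frac{3}{2}}$
$f^{2}{\left(c - A{\left(\left(-4\right) 5 \right)} \right)} = \left(\left(80 - \left(-4\right) 5\right)^{\frac{3}{2}}\right)^{2} = \left(\left(80 - -20\right)^{\frac{3}{2}}\right)^{2} = \left(\left(80 + 20\right)^{\frac{3}{2}}\right)^{2} = \left(100^{\frac{3}{2}}\right)^{2} = 1000^{2} = 1000000$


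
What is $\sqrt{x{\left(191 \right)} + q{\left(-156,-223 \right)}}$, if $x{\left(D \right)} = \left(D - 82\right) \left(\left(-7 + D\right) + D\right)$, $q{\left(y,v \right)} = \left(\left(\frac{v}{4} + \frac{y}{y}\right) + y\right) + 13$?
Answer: $\frac{\sqrt{162709}}{2} \approx 201.69$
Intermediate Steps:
$q{\left(y,v \right)} = 14 + y + \frac{v}{4}$ ($q{\left(y,v \right)} = \left(\left(v \frac{1}{4} + 1\right) + y\right) + 13 = \left(\left(\frac{v}{4} + 1\right) + y\right) + 13 = \left(\left(1 + \frac{v}{4}\right) + y\right) + 13 = \left(1 + y + \frac{v}{4}\right) + 13 = 14 + y + \frac{v}{4}$)
$x{\left(D \right)} = \left(-82 + D\right) \left(-7 + 2 D\right)$
$\sqrt{x{\left(191 \right)} + q{\left(-156,-223 \right)}} = \sqrt{\left(574 - 32661 + 2 \cdot 191^{2}\right) + \left(14 - 156 + \frac{1}{4} \left(-223\right)\right)} = \sqrt{\left(574 - 32661 + 2 \cdot 36481\right) - \frac{791}{4}} = \sqrt{\left(574 - 32661 + 72962\right) - \frac{791}{4}} = \sqrt{40875 - \frac{791}{4}} = \sqrt{\frac{162709}{4}} = \frac{\sqrt{162709}}{2}$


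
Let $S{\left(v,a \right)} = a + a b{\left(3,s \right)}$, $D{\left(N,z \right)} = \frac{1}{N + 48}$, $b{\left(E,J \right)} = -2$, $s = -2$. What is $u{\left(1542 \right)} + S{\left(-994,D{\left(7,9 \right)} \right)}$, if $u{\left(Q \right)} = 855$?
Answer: $\frac{47024}{55} \approx 854.98$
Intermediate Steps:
$D{\left(N,z \right)} = \frac{1}{48 + N}$
$S{\left(v,a \right)} = - a$ ($S{\left(v,a \right)} = a + a \left(-2\right) = a - 2 a = - a$)
$u{\left(1542 \right)} + S{\left(-994,D{\left(7,9 \right)} \right)} = 855 - \frac{1}{48 + 7} = 855 - \frac{1}{55} = \frac{47024}{55}$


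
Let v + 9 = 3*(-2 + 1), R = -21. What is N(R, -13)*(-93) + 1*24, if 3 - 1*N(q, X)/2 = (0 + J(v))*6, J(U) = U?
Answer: -13926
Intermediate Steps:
v = -12 (v = -9 + 3*(-2 + 1) = -9 + 3*(-1) = -9 - 3 = -12)
N(q, X) = 150 (N(q, X) = 6 - 2*(0 - 12)*6 = 6 - (-24)*6 = 6 - 2*(-72) = 6 + 144 = 150)
N(R, -13)*(-93) + 1*24 = 150*(-93) + 1*24 = -13950 + 24 = -13926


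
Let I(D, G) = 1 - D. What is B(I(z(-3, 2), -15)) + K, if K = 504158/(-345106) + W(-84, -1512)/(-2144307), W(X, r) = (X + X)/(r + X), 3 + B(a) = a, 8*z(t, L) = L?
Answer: -104351773050493/28120502038596 ≈ -3.7109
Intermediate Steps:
z(t, L) = L/8
B(a) = -3 + a
W(X, r) = 2*X/(X + r) (W(X, r) = (2*X)/(X + r) = 2*X/(X + r))
K = -10270160865913/7030125509649 (K = 504158/(-345106) + (2*(-84)/(-84 - 1512))/(-2144307) = 504158*(-1/345106) + (2*(-84)/(-1596))*(-1/2144307) = -252079/172553 + (2*(-84)*(-1/1596))*(-1/2144307) = -252079/172553 + (2/19)*(-1/2144307) = -252079/172553 - 2/40741833 = -10270160865913/7030125509649 ≈ -1.4609)
B(I(z(-3, 2), -15)) + K = (-3 + (1 - 2/8)) - 10270160865913/7030125509649 = (-3 + (1 - 1*¼)) - 10270160865913/7030125509649 = (-3 + (1 - ¼)) - 10270160865913/7030125509649 = (-3 + ¾) - 10270160865913/7030125509649 = -9/4 - 10270160865913/7030125509649 = -104351773050493/28120502038596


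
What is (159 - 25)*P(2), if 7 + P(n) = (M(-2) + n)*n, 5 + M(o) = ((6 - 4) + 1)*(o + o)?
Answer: -4958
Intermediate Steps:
M(o) = -5 + 6*o (M(o) = -5 + ((6 - 4) + 1)*(o + o) = -5 + (2 + 1)*(2*o) = -5 + 3*(2*o) = -5 + 6*o)
P(n) = -7 + n*(-17 + n) (P(n) = -7 + ((-5 + 6*(-2)) + n)*n = -7 + ((-5 - 12) + n)*n = -7 + (-17 + n)*n = -7 + n*(-17 + n))
(159 - 25)*P(2) = (159 - 25)*(-7 + 2² - 17*2) = 134*(-7 + 4 - 34) = 134*(-37) = -4958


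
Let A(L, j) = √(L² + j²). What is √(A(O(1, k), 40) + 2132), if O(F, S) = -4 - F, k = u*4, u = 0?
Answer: √(2132 + 5*√65) ≈ 46.608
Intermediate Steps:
k = 0 (k = 0*4 = 0)
√(A(O(1, k), 40) + 2132) = √(√((-4 - 1*1)² + 40²) + 2132) = √(√((-4 - 1)² + 1600) + 2132) = √(√((-5)² + 1600) + 2132) = √(√(25 + 1600) + 2132) = √(√1625 + 2132) = √(5*√65 + 2132) = √(2132 + 5*√65)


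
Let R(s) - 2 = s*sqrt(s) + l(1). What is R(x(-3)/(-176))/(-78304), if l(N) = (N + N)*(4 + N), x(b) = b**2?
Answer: -3/19576 + 27*I*sqrt(11)/606386176 ≈ -0.00015325 + 1.4768e-7*I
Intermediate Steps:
l(N) = 2*N*(4 + N) (l(N) = (2*N)*(4 + N) = 2*N*(4 + N))
R(s) = 12 + s**(3/2) (R(s) = 2 + (s*sqrt(s) + 2*1*(4 + 1)) = 2 + (s**(3/2) + 2*1*5) = 2 + (s**(3/2) + 10) = 2 + (10 + s**(3/2)) = 12 + s**(3/2))
R(x(-3)/(-176))/(-78304) = (12 + ((-3)**2/(-176))**(3/2))/(-78304) = (12 + (9*(-1/176))**(3/2))*(-1/78304) = (12 + (-9/176)**(3/2))*(-1/78304) = (12 - 27*I*sqrt(11)/7744)*(-1/78304) = -3/19576 + 27*I*sqrt(11)/606386176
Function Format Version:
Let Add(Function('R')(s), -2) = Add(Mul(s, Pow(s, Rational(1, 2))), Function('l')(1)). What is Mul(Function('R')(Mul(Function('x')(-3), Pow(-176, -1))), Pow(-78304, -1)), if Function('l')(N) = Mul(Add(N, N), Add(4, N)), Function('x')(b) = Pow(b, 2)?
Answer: Add(Rational(-3, 19576), Mul(Rational(27, 606386176), I, Pow(11, Rational(1, 2)))) ≈ Add(-0.00015325, Mul(1.4768e-7, I))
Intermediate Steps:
Function('l')(N) = Mul(2, N, Add(4, N)) (Function('l')(N) = Mul(Mul(2, N), Add(4, N)) = Mul(2, N, Add(4, N)))
Function('R')(s) = Add(12, Pow(s, Rational(3, 2))) (Function('R')(s) = Add(2, Add(Mul(s, Pow(s, Rational(1, 2))), Mul(2, 1, Add(4, 1)))) = Add(2, Add(Pow(s, Rational(3, 2)), Mul(2, 1, 5))) = Add(2, Add(Pow(s, Rational(3, 2)), 10)) = Add(2, Add(10, Pow(s, Rational(3, 2)))) = Add(12, Pow(s, Rational(3, 2))))
Mul(Function('R')(Mul(Function('x')(-3), Pow(-176, -1))), Pow(-78304, -1)) = Mul(Add(12, Pow(Mul(Pow(-3, 2), Pow(-176, -1)), Rational(3, 2))), Pow(-78304, -1)) = Mul(Add(12, Pow(Mul(9, Rational(-1, 176)), Rational(3, 2))), Rational(-1, 78304)) = Mul(Add(12, Pow(Rational(-9, 176), Rational(3, 2))), Rational(-1, 78304)) = Mul(Add(12, Mul(Rational(-27, 7744), I, Pow(11, Rational(1, 2)))), Rational(-1, 78304)) = Add(Rational(-3, 19576), Mul(Rational(27, 606386176), I, Pow(11, Rational(1, 2))))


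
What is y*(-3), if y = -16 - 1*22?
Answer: 114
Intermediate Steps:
y = -38 (y = -16 - 22 = -38)
y*(-3) = -38*(-3) = 114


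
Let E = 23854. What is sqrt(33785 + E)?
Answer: sqrt(57639) ≈ 240.08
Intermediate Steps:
sqrt(33785 + E) = sqrt(33785 + 23854) = sqrt(57639)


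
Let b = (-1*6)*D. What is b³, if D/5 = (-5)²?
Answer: -421875000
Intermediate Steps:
D = 125 (D = 5*(-5)² = 5*25 = 125)
b = -750 (b = -1*6*125 = -6*125 = -750)
b³ = (-750)³ = -421875000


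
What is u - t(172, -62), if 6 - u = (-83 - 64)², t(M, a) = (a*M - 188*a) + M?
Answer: -22767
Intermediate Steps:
t(M, a) = M - 188*a + M*a (t(M, a) = (M*a - 188*a) + M = (-188*a + M*a) + M = M - 188*a + M*a)
u = -21603 (u = 6 - (-83 - 64)² = 6 - 1*(-147)² = 6 - 1*21609 = 6 - 21609 = -21603)
u - t(172, -62) = -21603 - (172 - 188*(-62) + 172*(-62)) = -21603 - (172 + 11656 - 10664) = -21603 - 1*1164 = -21603 - 1164 = -22767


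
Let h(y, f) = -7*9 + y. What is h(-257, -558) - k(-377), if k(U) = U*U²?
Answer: 53582313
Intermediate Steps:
h(y, f) = -63 + y
k(U) = U³
h(-257, -558) - k(-377) = (-63 - 257) - 1*(-377)³ = -320 - 1*(-53582633) = -320 + 53582633 = 53582313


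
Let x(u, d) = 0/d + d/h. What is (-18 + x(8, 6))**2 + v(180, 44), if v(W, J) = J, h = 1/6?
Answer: 368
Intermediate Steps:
h = 1/6 ≈ 0.16667
x(u, d) = 6*d (x(u, d) = 0/d + d/(1/6) = 0 + d*6 = 0 + 6*d = 6*d)
(-18 + x(8, 6))**2 + v(180, 44) = (-18 + 6*6)**2 + 44 = (-18 + 36)**2 + 44 = 18**2 + 44 = 324 + 44 = 368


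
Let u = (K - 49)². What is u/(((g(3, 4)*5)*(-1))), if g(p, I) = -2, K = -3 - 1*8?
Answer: 360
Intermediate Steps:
K = -11 (K = -3 - 8 = -11)
u = 3600 (u = (-11 - 49)² = (-60)² = 3600)
u/(((g(3, 4)*5)*(-1))) = 3600/((-2*5*(-1))) = 3600/((-10*(-1))) = 3600/10 = 3600*(⅒) = 360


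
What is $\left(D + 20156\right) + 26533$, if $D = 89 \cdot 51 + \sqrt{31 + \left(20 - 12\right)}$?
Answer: $51228 + \sqrt{39} \approx 51234.0$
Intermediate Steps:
$D = 4539 + \sqrt{39}$ ($D = 4539 + \sqrt{31 + 8} = 4539 + \sqrt{39} \approx 4545.2$)
$\left(D + 20156\right) + 26533 = \left(\left(4539 + \sqrt{39}\right) + 20156\right) + 26533 = \left(24695 + \sqrt{39}\right) + 26533 = 51228 + \sqrt{39}$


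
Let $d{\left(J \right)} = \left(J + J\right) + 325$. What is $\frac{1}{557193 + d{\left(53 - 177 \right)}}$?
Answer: $\frac{1}{557270} \approx 1.7945 \cdot 10^{-6}$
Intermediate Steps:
$d{\left(J \right)} = 325 + 2 J$ ($d{\left(J \right)} = 2 J + 325 = 325 + 2 J$)
$\frac{1}{557193 + d{\left(53 - 177 \right)}} = \frac{1}{557193 + \left(325 + 2 \left(53 - 177\right)\right)} = \frac{1}{557193 + \left(325 + 2 \left(-124\right)\right)} = \frac{1}{557193 + \left(325 - 248\right)} = \frac{1}{557193 + 77} = \frac{1}{557270}$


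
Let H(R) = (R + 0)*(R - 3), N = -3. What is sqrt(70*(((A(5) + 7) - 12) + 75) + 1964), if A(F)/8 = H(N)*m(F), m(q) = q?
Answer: 4*sqrt(3579) ≈ 239.30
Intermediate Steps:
H(R) = R*(-3 + R)
A(F) = 144*F (A(F) = 8*((-3*(-3 - 3))*F) = 8*((-3*(-6))*F) = 8*(18*F) = 144*F)
sqrt(70*(((A(5) + 7) - 12) + 75) + 1964) = sqrt(70*(((144*5 + 7) - 12) + 75) + 1964) = sqrt(70*(((720 + 7) - 12) + 75) + 1964) = sqrt(70*((727 - 12) + 75) + 1964) = sqrt(70*(715 + 75) + 1964) = sqrt(70*790 + 1964) = sqrt(55300 + 1964) = sqrt(57264) = 4*sqrt(3579)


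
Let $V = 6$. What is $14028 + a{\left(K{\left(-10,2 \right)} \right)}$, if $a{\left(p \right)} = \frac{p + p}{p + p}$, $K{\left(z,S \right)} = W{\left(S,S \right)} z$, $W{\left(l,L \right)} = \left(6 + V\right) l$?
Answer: $14029$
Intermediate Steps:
$W{\left(l,L \right)} = 12 l$ ($W{\left(l,L \right)} = \left(6 + 6\right) l = 12 l$)
$K{\left(z,S \right)} = 12 S z$
$a{\left(p \right)} = 1$ ($a{\left(p \right)} = \frac{2 p}{2 p} = 2 p \frac{1}{2 p} = 1$)
$14028 + a{\left(K{\left(-10,2 \right)} \right)} = 14028 + 1 = 14029$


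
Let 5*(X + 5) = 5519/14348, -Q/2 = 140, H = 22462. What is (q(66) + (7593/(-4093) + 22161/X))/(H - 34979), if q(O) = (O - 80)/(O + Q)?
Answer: 232181507636980/645359714387909 ≈ 0.35977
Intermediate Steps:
Q = -280 (Q = -2*140 = -280)
X = -353181/71740 (X = -5 + (5519/14348)/5 = -5 + (5519*(1/14348))/5 = -5 + (⅕)*(5519/14348) = -5 + 5519/71740 = -353181/71740 ≈ -4.9231)
q(O) = (-80 + O)/(-280 + O) (q(O) = (O - 80)/(O - 280) = (-80 + O)/(-280 + O))
(q(66) + (7593/(-4093) + 22161/X))/(H - 34979) = ((-80 + 66)/(-280 + 66) + (7593/(-4093) + 22161/(-353181/71740)))/(22462 - 34979) = (-14/(-214) + (7593*(-1/4093) + 22161*(-71740/353181)))/(-12517) = (-1/214*(-14) + (-7593/4093 - 529943380/117727))*(-1/12517) = (7/107 - 2169952155451/481856611)*(-1/12517) = -232181507636980/51558657377*(-1/12517) = 232181507636980/645359714387909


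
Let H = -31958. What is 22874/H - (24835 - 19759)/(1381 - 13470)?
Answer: -57152489/193170131 ≈ -0.29587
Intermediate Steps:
22874/H - (24835 - 19759)/(1381 - 13470) = 22874/(-31958) - (24835 - 19759)/(1381 - 13470) = 22874*(-1/31958) - 5076/(-12089) = -11437/15979 - 5076*(-1)/12089 = -11437/15979 - 1*(-5076/12089) = -11437/15979 + 5076/12089 = -57152489/193170131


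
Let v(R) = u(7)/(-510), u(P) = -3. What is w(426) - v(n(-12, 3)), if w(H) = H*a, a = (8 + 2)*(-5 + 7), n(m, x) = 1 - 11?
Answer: 1448399/170 ≈ 8520.0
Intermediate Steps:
n(m, x) = -10
a = 20 (a = 10*2 = 20)
v(R) = 1/170 (v(R) = -3/(-510) = -3*(-1/510) = 1/170)
w(H) = 20*H (w(H) = H*20 = 20*H)
w(426) - v(n(-12, 3)) = 20*426 - 1*1/170 = 8520 - 1/170 = 1448399/170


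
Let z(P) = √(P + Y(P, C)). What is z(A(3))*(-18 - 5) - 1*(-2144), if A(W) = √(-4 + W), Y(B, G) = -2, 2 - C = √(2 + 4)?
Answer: 2144 - 23*√(-2 + I) ≈ 2136.1 - 33.473*I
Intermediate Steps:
C = 2 - √6 (C = 2 - √(2 + 4) = 2 - √6 ≈ -0.44949)
z(P) = √(-2 + P) (z(P) = √(P - 2) = √(-2 + P))
z(A(3))*(-18 - 5) - 1*(-2144) = √(-2 + √(-4 + 3))*(-18 - 5) - 1*(-2144) = √(-2 + √(-1))*(-23) + 2144 = √(-2 + I)*(-23) + 2144 = -23*√(-2 + I) + 2144 = 2144 - 23*√(-2 + I)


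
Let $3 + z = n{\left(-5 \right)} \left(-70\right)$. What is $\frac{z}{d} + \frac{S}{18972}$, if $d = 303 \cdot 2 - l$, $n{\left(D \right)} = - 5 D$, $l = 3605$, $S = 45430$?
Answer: $\frac{84751243}{28448514} \approx 2.9791$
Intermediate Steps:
$d = -2999$ ($d = 303 \cdot 2 - 3605 = 606 - 3605 = -2999$)
$z = -1753$ ($z = -3 + \left(-5\right) \left(-5\right) \left(-70\right) = -3 + 25 \left(-70\right) = -3 - 1750 = -1753$)
$\frac{z}{d} + \frac{S}{18972} = - \frac{1753}{-2999} + \frac{45430}{18972} = \left(-1753\right) \left(- \frac{1}{2999}\right) + 45430 \cdot \frac{1}{18972} = \frac{1753}{2999} + \frac{22715}{9486} = \frac{84751243}{28448514}$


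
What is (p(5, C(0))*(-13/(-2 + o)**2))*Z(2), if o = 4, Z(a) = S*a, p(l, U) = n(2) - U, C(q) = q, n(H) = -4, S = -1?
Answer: -26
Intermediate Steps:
p(l, U) = -4 - U
Z(a) = -a
(p(5, C(0))*(-13/(-2 + o)**2))*Z(2) = ((-4 - 1*0)*(-13/(-2 + 4)**2))*(-1*2) = ((-4 + 0)*(-13/(2**2)))*(-2) = -(-52)/4*(-2) = -4*(-13/4)*(-2) = 13*(-2) = -26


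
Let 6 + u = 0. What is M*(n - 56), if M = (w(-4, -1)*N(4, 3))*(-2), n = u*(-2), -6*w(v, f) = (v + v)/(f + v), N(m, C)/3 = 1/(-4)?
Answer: 88/5 ≈ 17.600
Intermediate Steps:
N(m, C) = -¾ (N(m, C) = 3/(-4) = 3*(-¼) = -¾)
u = -6 (u = -6 + 0 = -6)
w(v, f) = -v/(3*(f + v)) (w(v, f) = -(v + v)/(6*(f + v)) = -2*v/(6*(f + v)) = -v/(3*(f + v)))
n = 12 (n = -6*(-2) = 12)
M = -⅖ (M = (-1*(-4)/(3*(-1) + 3*(-4))*(-¾))*(-2) = (-1*(-4)/(-3 - 12)*(-¾))*(-2) = (-1*(-4)/(-15)*(-¾))*(-2) = (-1*(-4)*(-1/15)*(-¾))*(-2) = -4/15*(-¾)*(-2) = (⅕)*(-2) = -⅖ ≈ -0.40000)
M*(n - 56) = -2*(12 - 56)/5 = -⅖*(-44) = 88/5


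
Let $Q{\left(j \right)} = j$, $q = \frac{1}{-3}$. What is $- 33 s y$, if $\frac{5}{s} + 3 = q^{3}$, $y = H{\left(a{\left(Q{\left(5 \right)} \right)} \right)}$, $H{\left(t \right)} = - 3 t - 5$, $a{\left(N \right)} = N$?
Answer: $- \frac{44550}{41} \approx -1086.6$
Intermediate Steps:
$q = - \frac{1}{3} \approx -0.33333$
$H{\left(t \right)} = -5 - 3 t$
$y = -20$ ($y = -5 - 15 = -20$)
$s = - \frac{135}{82}$ ($s = \frac{5}{-3 + \left(- \frac{1}{3}\right)^{3}} = \frac{5}{-3 - \frac{1}{27}} = \frac{5}{- \frac{82}{27}} = 5 \left(- \frac{27}{82}\right) = - \frac{135}{82} \approx -1.6463$)
$- 33 s y = \left(-33\right) \left(- \frac{135}{82}\right) \left(-20\right) = \frac{4455}{82} \left(-20\right) = - \frac{44550}{41}$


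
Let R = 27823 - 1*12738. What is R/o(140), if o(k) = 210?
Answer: 431/6 ≈ 71.833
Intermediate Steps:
R = 15085 (R = 27823 - 12738 = 15085)
R/o(140) = 15085/210 = 15085*(1/210) = 431/6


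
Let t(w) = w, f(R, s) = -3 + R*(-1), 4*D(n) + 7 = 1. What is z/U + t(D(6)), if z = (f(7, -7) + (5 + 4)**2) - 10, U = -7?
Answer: -143/14 ≈ -10.214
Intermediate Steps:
D(n) = -3/2 (D(n) = -7/4 + (1/4)*1 = -7/4 + 1/4 = -3/2)
f(R, s) = -3 - R
z = 61 (z = ((-3 - 1*7) + (5 + 4)**2) - 10 = ((-3 - 7) + 9**2) - 10 = (-10 + 81) - 10 = 71 - 10 = 61)
z/U + t(D(6)) = 61/(-7) - 3/2 = 61*(-1/7) - 3/2 = -61/7 - 3/2 = -143/14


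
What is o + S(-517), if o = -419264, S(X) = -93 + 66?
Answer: -419291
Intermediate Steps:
S(X) = -27
o + S(-517) = -419264 - 27 = -419291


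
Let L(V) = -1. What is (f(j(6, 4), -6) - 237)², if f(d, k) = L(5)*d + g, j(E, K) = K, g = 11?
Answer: 52900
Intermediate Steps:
f(d, k) = 11 - d (f(d, k) = -d + 11 = 11 - d)
(f(j(6, 4), -6) - 237)² = ((11 - 1*4) - 237)² = ((11 - 4) - 237)² = (7 - 237)² = (-230)² = 52900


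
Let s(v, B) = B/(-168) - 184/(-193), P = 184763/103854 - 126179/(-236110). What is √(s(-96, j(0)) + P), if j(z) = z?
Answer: √4572963902187923762530185/1183136703105 ≈ 1.8074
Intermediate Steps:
P = 14182146449/6130241985 (P = 184763*(1/103854) - 126179*(-1/236110) = 184763/103854 + 126179/236110 = 14182146449/6130241985 ≈ 2.3135)
s(v, B) = 184/193 - B/168 (s(v, B) = B*(-1/168) - 184*(-1/193) = -B/168 + 184/193 = 184/193 - B/168)
√(s(-96, j(0)) + P) = √((184/193 - 1/168*0) + 14182146449/6130241985) = √((184/193 + 0) + 14182146449/6130241985) = √(184/193 + 14182146449/6130241985) = √(3865118789897/1183136703105) = √4572963902187923762530185/1183136703105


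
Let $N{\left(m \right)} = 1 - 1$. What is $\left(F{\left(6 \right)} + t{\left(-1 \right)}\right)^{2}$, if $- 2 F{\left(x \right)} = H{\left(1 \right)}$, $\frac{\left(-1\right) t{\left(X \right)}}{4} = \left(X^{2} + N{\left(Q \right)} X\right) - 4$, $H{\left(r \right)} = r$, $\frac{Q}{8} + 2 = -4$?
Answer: $\frac{529}{4} \approx 132.25$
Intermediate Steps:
$Q = -48$ ($Q = -16 + 8 \left(-4\right) = -16 - 32 = -48$)
$N{\left(m \right)} = 0$ ($N{\left(m \right)} = 1 - 1 = 0$)
$t{\left(X \right)} = 16 - 4 X^{2}$ ($t{\left(X \right)} = - 4 \left(\left(X^{2} + 0 X\right) - 4\right) = - 4 \left(\left(X^{2} + 0\right) - 4\right) = - 4 \left(X^{2} - 4\right) = - 4 \left(-4 + X^{2}\right) = 16 - 4 X^{2}$)
$F{\left(x \right)} = - \frac{1}{2}$ ($F{\left(x \right)} = \left(- \frac{1}{2}\right) 1 = - \frac{1}{2}$)
$\left(F{\left(6 \right)} + t{\left(-1 \right)}\right)^{2} = \left(- \frac{1}{2} + \left(16 - 4 \left(-1\right)^{2}\right)\right)^{2} = \left(- \frac{1}{2} + \left(16 - 4\right)\right)^{2} = \left(- \frac{1}{2} + 12\right)^{2} = \left(\frac{23}{2}\right)^{2} = \frac{529}{4}$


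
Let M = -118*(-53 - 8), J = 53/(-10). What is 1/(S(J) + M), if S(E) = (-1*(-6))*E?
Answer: 5/35831 ≈ 0.00013954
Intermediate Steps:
J = -53/10 (J = 53*(-⅒) = -53/10 ≈ -5.3000)
S(E) = 6*E
M = 7198 (M = -118*(-61) = 7198)
1/(S(J) + M) = 1/(6*(-53/10) + 7198) = 1/(-159/5 + 7198) = 1/(35831/5) = 5/35831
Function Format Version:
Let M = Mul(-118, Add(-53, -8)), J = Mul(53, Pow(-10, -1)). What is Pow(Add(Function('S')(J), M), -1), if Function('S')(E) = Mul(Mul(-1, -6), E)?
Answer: Rational(5, 35831) ≈ 0.00013954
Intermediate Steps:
J = Rational(-53, 10) (J = Mul(53, Rational(-1, 10)) = Rational(-53, 10) ≈ -5.3000)
Function('S')(E) = Mul(6, E)
M = 7198 (M = Mul(-118, -61) = 7198)
Pow(Add(Function('S')(J), M), -1) = Pow(Add(Mul(6, Rational(-53, 10)), 7198), -1) = Pow(Add(Rational(-159, 5), 7198), -1) = Pow(Rational(35831, 5), -1) = Rational(5, 35831)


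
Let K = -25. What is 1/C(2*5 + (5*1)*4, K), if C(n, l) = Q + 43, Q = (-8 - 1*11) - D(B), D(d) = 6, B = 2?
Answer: 1/18 ≈ 0.055556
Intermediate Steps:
Q = -25 (Q = (-8 - 1*11) - 1*6 = (-8 - 11) - 6 = -19 - 6 = -25)
C(n, l) = 18 (C(n, l) = -25 + 43 = 18)
1/C(2*5 + (5*1)*4, K) = 1/18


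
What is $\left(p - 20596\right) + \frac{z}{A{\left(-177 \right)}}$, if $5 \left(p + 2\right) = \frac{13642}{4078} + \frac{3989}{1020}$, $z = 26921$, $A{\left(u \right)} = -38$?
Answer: $- \frac{4209421966421}{197579100} \approx -21305.0$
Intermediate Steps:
$p = - \frac{5706809}{10398900}$ ($p = -2 + \frac{\frac{13642}{4078} + \frac{3989}{1020}}{5} = -2 + \frac{13642 \cdot \frac{1}{4078} + 3989 \cdot \frac{1}{1020}}{5} = -2 + \frac{\frac{6821}{2039} + \frac{3989}{1020}}{5} = -2 + \frac{1}{5} \cdot \frac{15090991}{2079780} = -2 + \frac{15090991}{10398900} = - \frac{5706809}{10398900} \approx -0.54879$)
$\left(p - 20596\right) + \frac{z}{A{\left(-177 \right)}} = \left(- \frac{5706809}{10398900} - 20596\right) + \frac{26921}{-38} = - \frac{214181451209}{10398900} + 26921 \left(- \frac{1}{38}\right) = - \frac{214181451209}{10398900} - \frac{26921}{38} = - \frac{4209421966421}{197579100}$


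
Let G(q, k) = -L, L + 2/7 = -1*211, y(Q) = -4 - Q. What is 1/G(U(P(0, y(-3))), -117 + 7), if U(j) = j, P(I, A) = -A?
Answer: 7/1479 ≈ 0.0047329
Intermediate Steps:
L = -1479/7 (L = -2/7 - 1*211 = -2/7 - 211 = -1479/7 ≈ -211.29)
G(q, k) = 1479/7 (G(q, k) = -1*(-1479/7) = 1479/7)
1/G(U(P(0, y(-3))), -117 + 7) = 1/(1479/7) = 7/1479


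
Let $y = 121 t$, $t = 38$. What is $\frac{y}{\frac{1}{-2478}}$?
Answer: $-11393844$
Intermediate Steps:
$y = 4598$ ($y = 121 \cdot 38 = 4598$)
$\frac{y}{\frac{1}{-2478}} = \frac{4598}{\frac{1}{-2478}} = \frac{4598}{- \frac{1}{2478}} = 4598 \left(-2478\right) = -11393844$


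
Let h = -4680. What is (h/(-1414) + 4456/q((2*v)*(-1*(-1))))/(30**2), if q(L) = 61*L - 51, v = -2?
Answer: -615023/46927125 ≈ -0.013106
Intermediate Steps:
q(L) = -51 + 61*L
(h/(-1414) + 4456/q((2*v)*(-1*(-1))))/(30**2) = (-4680/(-1414) + 4456/(-51 + 61*((2*(-2))*(-1*(-1)))))/(30**2) = (-4680*(-1/1414) + 4456/(-51 + 61*(-4*1)))/900 = (2340/707 + 4456/(-51 + 61*(-4)))*(1/900) = (2340/707 + 4456/(-51 - 244))*(1/900) = (2340/707 + 4456/(-295))*(1/900) = (2340/707 + 4456*(-1/295))*(1/900) = (2340/707 - 4456/295)*(1/900) = -2460092/208565*1/900 = -615023/46927125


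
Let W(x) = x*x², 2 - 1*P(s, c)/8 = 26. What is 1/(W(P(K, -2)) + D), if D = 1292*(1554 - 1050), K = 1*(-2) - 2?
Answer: -1/6426720 ≈ -1.5560e-7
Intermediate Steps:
K = -4 (K = -2 - 2 = -4)
P(s, c) = -192 (P(s, c) = 16 - 8*26 = 16 - 208 = -192)
W(x) = x³
D = 651168 (D = 1292*504 = 651168)
1/(W(P(K, -2)) + D) = 1/((-192)³ + 651168) = 1/(-7077888 + 651168) = 1/(-6426720) = -1/6426720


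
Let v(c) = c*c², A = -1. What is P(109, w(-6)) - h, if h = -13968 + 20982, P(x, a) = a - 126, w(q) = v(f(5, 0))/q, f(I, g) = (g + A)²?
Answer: -42841/6 ≈ -7140.2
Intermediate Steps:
f(I, g) = (-1 + g)² (f(I, g) = (g - 1)² = (-1 + g)²)
v(c) = c³
w(q) = 1/q (w(q) = ((-1 + 0)²)³/q = ((-1)²)³/q = 1³/q = 1/q)
P(x, a) = -126 + a
h = 7014
P(109, w(-6)) - h = (-126 + 1/(-6)) - 1*7014 = (-126 - ⅙) - 7014 = -757/6 - 7014 = -42841/6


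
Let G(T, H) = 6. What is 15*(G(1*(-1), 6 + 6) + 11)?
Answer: 255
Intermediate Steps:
15*(G(1*(-1), 6 + 6) + 11) = 15*(6 + 11) = 15*17 = 255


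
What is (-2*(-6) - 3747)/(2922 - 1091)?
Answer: -3735/1831 ≈ -2.0399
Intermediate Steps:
(-2*(-6) - 3747)/(2922 - 1091) = (12 - 3747)/1831 = -3735*1/1831 = -3735/1831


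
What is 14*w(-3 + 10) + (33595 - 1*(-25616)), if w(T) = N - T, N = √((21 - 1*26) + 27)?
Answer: 59113 + 14*√22 ≈ 59179.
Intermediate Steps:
N = √22 (N = √((21 - 26) + 27) = √(-5 + 27) = √22 ≈ 4.6904)
w(T) = √22 - T
14*w(-3 + 10) + (33595 - 1*(-25616)) = 14*(√22 - (-3 + 10)) + (33595 - 1*(-25616)) = 14*(√22 - 1*7) + (33595 + 25616) = 14*(√22 - 7) + 59211 = 14*(-7 + √22) + 59211 = (-98 + 14*√22) + 59211 = 59113 + 14*√22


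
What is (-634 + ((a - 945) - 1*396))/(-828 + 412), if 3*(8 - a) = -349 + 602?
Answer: 3077/624 ≈ 4.9311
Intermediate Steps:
a = -229/3 (a = 8 - (-349 + 602)/3 = 8 - 1/3*253 = 8 - 253/3 = -229/3 ≈ -76.333)
(-634 + ((a - 945) - 1*396))/(-828 + 412) = (-634 + ((-229/3 - 945) - 1*396))/(-828 + 412) = (-634 + (-3064/3 - 396))/(-416) = (-634 - 4252/3)*(-1/416) = -6154/3*(-1/416) = 3077/624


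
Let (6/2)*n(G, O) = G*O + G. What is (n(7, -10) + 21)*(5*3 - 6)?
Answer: 0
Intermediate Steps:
n(G, O) = G/3 + G*O/3 (n(G, O) = (G*O + G)/3 = (G + G*O)/3 = G/3 + G*O/3)
(n(7, -10) + 21)*(5*3 - 6) = ((⅓)*7*(1 - 10) + 21)*(5*3 - 6) = ((⅓)*7*(-9) + 21)*(15 - 6) = (-21 + 21)*9 = 0*9 = 0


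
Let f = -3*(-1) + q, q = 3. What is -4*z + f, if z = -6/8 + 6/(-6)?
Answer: 13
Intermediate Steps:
z = -7/4 (z = -6*1/8 + 6*(-1/6) = -3/4 - 1 = -7/4 ≈ -1.7500)
f = 6 (f = -3*(-1) + 3 = 3 + 3 = 6)
-4*z + f = -4*(-7/4) + 6 = 7 + 6 = 13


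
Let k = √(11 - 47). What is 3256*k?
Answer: 19536*I ≈ 19536.0*I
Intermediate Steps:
k = 6*I (k = √(-36) = 6*I ≈ 6.0*I)
3256*k = 3256*(6*I) = 19536*I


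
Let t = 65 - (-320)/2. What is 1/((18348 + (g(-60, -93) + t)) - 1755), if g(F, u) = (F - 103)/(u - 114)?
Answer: 207/3481489 ≈ 5.9457e-5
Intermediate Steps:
g(F, u) = (-103 + F)/(-114 + u)
t = 225 (t = 65 - (-320)/2 = 65 - 20*(-8) = 65 + 160 = 225)
1/((18348 + (g(-60, -93) + t)) - 1755) = 1/((18348 + ((-103 - 60)/(-114 - 93) + 225)) - 1755) = 1/((18348 + (-163/(-207) + 225)) - 1755) = 1/((18348 + (-1/207*(-163) + 225)) - 1755) = 1/((18348 + (163/207 + 225)) - 1755) = 1/((18348 + 46738/207) - 1755) = 1/(3844774/207 - 1755) = 1/(3481489/207) = 207/3481489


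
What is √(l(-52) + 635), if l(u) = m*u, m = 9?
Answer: √167 ≈ 12.923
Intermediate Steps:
l(u) = 9*u
√(l(-52) + 635) = √(9*(-52) + 635) = √(-468 + 635) = √167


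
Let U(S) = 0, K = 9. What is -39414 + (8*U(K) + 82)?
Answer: -39332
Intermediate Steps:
-39414 + (8*U(K) + 82) = -39414 + (8*0 + 82) = -39414 + (0 + 82) = -39414 + 82 = -39332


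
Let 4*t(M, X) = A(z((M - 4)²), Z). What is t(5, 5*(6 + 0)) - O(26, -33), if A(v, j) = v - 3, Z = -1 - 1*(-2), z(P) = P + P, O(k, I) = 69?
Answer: -277/4 ≈ -69.250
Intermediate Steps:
z(P) = 2*P
Z = 1 (Z = -1 + 2 = 1)
A(v, j) = -3 + v
t(M, X) = -¾ + (-4 + M)²/2 (t(M, X) = (-3 + 2*(M - 4)²)/4 = (-3 + 2*(-4 + M)²)/4 = -¾ + (-4 + M)²/2)
t(5, 5*(6 + 0)) - O(26, -33) = (-¾ + (-4 + 5)²/2) - 1*69 = (-¾ + (½)*1²) - 69 = (-¾ + (½)*1) - 69 = (-¾ + ½) - 69 = -¼ - 69 = -277/4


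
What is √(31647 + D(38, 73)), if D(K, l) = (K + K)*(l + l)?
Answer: √42743 ≈ 206.74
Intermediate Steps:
D(K, l) = 4*K*l (D(K, l) = (2*K)*(2*l) = 4*K*l)
√(31647 + D(38, 73)) = √(31647 + 4*38*73) = √(31647 + 11096) = √42743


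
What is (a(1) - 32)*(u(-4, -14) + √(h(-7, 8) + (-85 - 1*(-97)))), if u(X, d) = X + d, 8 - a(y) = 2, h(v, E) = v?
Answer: 468 - 26*√5 ≈ 409.86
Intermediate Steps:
a(y) = 6 (a(y) = 8 - 1*2 = 8 - 2 = 6)
(a(1) - 32)*(u(-4, -14) + √(h(-7, 8) + (-85 - 1*(-97)))) = (6 - 32)*((-4 - 14) + √(-7 + (-85 - 1*(-97)))) = -26*(-18 + √(-7 + (-85 + 97))) = -26*(-18 + √(-7 + 12)) = -26*(-18 + √5) = 468 - 26*√5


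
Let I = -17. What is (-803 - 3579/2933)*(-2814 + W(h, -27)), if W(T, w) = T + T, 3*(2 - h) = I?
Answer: 19804300088/8799 ≈ 2.2507e+6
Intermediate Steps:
h = 23/3 (h = 2 - ⅓*(-17) = 2 + 17/3 = 23/3 ≈ 7.6667)
W(T, w) = 2*T
(-803 - 3579/2933)*(-2814 + W(h, -27)) = (-803 - 3579/2933)*(-2814 + 2*(23/3)) = (-803 - 3579*1/2933)*(-2814 + 46/3) = (-803 - 3579/2933)*(-8396/3) = -2358778/2933*(-8396/3) = 19804300088/8799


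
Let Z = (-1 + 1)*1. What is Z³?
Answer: 0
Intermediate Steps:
Z = 0 (Z = 0*1 = 0)
Z³ = 0³ = 0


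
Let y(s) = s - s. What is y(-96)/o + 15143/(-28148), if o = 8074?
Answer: -15143/28148 ≈ -0.53798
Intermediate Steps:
y(s) = 0
y(-96)/o + 15143/(-28148) = 0/8074 + 15143/(-28148) = 0*(1/8074) + 15143*(-1/28148) = 0 - 15143/28148 = -15143/28148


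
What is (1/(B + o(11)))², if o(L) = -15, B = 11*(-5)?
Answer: 1/4900 ≈ 0.00020408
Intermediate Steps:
B = -55
(1/(B + o(11)))² = (1/(-55 - 15))² = (1/(-70))² = (-1/70)² = 1/4900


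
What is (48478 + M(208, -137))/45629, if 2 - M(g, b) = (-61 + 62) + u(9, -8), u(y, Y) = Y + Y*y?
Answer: 48559/45629 ≈ 1.0642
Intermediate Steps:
M(g, b) = 81 (M(g, b) = 2 - ((-61 + 62) - 8*(1 + 9)) = 2 - (1 - 8*10) = 2 - (1 - 80) = 2 - 1*(-79) = 2 + 79 = 81)
(48478 + M(208, -137))/45629 = (48478 + 81)/45629 = 48559*(1/45629) = 48559/45629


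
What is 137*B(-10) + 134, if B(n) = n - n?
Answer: 134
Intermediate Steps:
B(n) = 0
137*B(-10) + 134 = 137*0 + 134 = 0 + 134 = 134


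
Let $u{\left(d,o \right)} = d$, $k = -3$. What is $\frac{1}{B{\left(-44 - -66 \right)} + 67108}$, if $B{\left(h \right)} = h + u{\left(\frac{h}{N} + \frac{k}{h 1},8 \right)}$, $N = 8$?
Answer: $\frac{44}{2953835} \approx 1.4896 \cdot 10^{-5}$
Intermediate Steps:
$B{\left(h \right)} = - \frac{3}{h} + \frac{9 h}{8}$ ($B{\left(h \right)} = h + \left(\frac{h}{8} - \frac{3}{h 1}\right) = h + \left(h \frac{1}{8} - \frac{3}{h}\right) = h + \left(\frac{h}{8} - \frac{3}{h}\right) = h + \left(- \frac{3}{h} + \frac{h}{8}\right) = - \frac{3}{h} + \frac{9 h}{8}$)
$\frac{1}{B{\left(-44 - -66 \right)} + 67108} = \frac{1}{\left(- \frac{3}{-44 - -66} + \frac{9 \left(-44 - -66\right)}{8}\right) + 67108} = \frac{1}{\left(- \frac{3}{-44 + 66} + \frac{9 \left(-44 + 66\right)}{8}\right) + 67108} = \frac{1}{\left(- \frac{3}{22} + \frac{9}{8} \cdot 22\right) + 67108} = \frac{1}{\left(\left(-3\right) \frac{1}{22} + \frac{99}{4}\right) + 67108} = \frac{1}{\left(- \frac{3}{22} + \frac{99}{4}\right) + 67108} = \frac{1}{\frac{1083}{44} + 67108} = \frac{1}{\frac{2953835}{44}} = \frac{44}{2953835}$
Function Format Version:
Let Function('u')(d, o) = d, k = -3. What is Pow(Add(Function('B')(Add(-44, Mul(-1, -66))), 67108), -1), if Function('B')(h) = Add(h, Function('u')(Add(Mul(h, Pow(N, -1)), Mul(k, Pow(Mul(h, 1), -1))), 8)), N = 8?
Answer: Rational(44, 2953835) ≈ 1.4896e-5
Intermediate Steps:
Function('B')(h) = Add(Mul(-3, Pow(h, -1)), Mul(Rational(9, 8), h)) (Function('B')(h) = Add(h, Add(Mul(h, Pow(8, -1)), Mul(-3, Pow(Mul(h, 1), -1)))) = Add(h, Add(Mul(h, Rational(1, 8)), Mul(-3, Pow(h, -1)))) = Add(h, Add(Mul(Rational(1, 8), h), Mul(-3, Pow(h, -1)))) = Add(h, Add(Mul(-3, Pow(h, -1)), Mul(Rational(1, 8), h))) = Add(Mul(-3, Pow(h, -1)), Mul(Rational(9, 8), h)))
Pow(Add(Function('B')(Add(-44, Mul(-1, -66))), 67108), -1) = Pow(Add(Add(Mul(-3, Pow(Add(-44, Mul(-1, -66)), -1)), Mul(Rational(9, 8), Add(-44, Mul(-1, -66)))), 67108), -1) = Pow(Add(Add(Mul(-3, Pow(Add(-44, 66), -1)), Mul(Rational(9, 8), Add(-44, 66))), 67108), -1) = Pow(Add(Add(Mul(-3, Pow(22, -1)), Mul(Rational(9, 8), 22)), 67108), -1) = Pow(Add(Add(Mul(-3, Rational(1, 22)), Rational(99, 4)), 67108), -1) = Pow(Add(Add(Rational(-3, 22), Rational(99, 4)), 67108), -1) = Pow(Add(Rational(1083, 44), 67108), -1) = Pow(Rational(2953835, 44), -1) = Rational(44, 2953835)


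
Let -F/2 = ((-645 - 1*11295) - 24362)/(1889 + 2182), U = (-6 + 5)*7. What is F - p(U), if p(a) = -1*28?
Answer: 186592/4071 ≈ 45.834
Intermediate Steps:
U = -7 (U = -1*7 = -7)
p(a) = -28
F = 72604/4071 (F = -2*((-645 - 1*11295) - 24362)/(1889 + 2182) = -2*((-645 - 11295) - 24362)/4071 = -2*(-11940 - 24362)/4071 = -(-72604)/4071 = -2*(-36302/4071) = 72604/4071 ≈ 17.834)
F - p(U) = 72604/4071 - 1*(-28) = 72604/4071 + 28 = 186592/4071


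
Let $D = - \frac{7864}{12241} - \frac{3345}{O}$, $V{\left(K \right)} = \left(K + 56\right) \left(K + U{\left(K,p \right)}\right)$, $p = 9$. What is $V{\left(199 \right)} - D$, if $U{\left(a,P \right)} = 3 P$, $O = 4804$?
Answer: $\frac{3389054904121}{58805764} \approx 57631.0$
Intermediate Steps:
$V{\left(K \right)} = \left(27 + K\right) \left(56 + K\right)$ ($V{\left(K \right)} = \left(K + 56\right) \left(K + 3 \cdot 9\right) = \left(56 + K\right) \left(K + 27\right) = \left(56 + K\right) \left(27 + K\right) = \left(27 + K\right) \left(56 + K\right)$)
$D = - \frac{78724801}{58805764}$ ($D = - \frac{7864}{12241} - \frac{3345}{4804} = - \frac{78724801}{58805764} \approx -1.3387$)
$V{\left(199 \right)} - D = \left(1512 + 199^{2} + 83 \cdot 199\right) - - \frac{78724801}{58805764} = \left(1512 + 39601 + 16517\right) + \frac{78724801}{58805764} = 57630 + \frac{78724801}{58805764} = \frac{3389054904121}{58805764}$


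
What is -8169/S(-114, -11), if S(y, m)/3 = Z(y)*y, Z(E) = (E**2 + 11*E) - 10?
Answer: 389/191064 ≈ 0.0020360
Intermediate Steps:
Z(E) = -10 + E**2 + 11*E
S(y, m) = 3*y*(-10 + y**2 + 11*y) (S(y, m) = 3*((-10 + y**2 + 11*y)*y) = 3*(y*(-10 + y**2 + 11*y)) = 3*y*(-10 + y**2 + 11*y))
-8169/S(-114, -11) = -8169*(-1/(342*(-10 + (-114)**2 + 11*(-114)))) = -8169*(-1/(342*(-10 + 12996 - 1254))) = -8169/(3*(-114)*11732) = -8169/(-4012344) = -8169*(-1/4012344) = 389/191064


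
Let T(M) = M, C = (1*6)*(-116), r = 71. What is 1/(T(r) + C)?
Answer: -1/625 ≈ -0.0016000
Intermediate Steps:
C = -696 (C = 6*(-116) = -696)
1/(T(r) + C) = 1/(71 - 696) = 1/(-625) = -1/625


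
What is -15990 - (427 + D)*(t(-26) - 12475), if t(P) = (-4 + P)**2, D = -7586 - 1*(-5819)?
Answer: -15526490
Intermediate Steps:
D = -1767 (D = -7586 + 5819 = -1767)
-15990 - (427 + D)*(t(-26) - 12475) = -15990 - (427 - 1767)*((-4 - 26)**2 - 12475) = -15990 - (-1340)*((-30)**2 - 12475) = -15990 - (-1340)*(900 - 12475) = -15990 - (-1340)*(-11575) = -15990 - 1*15510500 = -15990 - 15510500 = -15526490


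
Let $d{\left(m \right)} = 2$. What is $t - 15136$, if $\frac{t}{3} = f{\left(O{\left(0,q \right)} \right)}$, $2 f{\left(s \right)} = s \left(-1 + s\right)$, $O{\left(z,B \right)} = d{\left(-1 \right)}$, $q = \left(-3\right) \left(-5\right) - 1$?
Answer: $-15133$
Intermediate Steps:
$q = 14$ ($q = 15 - 1 = 14$)
$O{\left(z,B \right)} = 2$
$f{\left(s \right)} = \frac{s \left(-1 + s\right)}{2}$
$t = 3$ ($t = 3 \cdot \frac{1}{2} \cdot 2 \left(-1 + 2\right) = 3 \cdot \frac{1}{2} \cdot 2 \cdot 1 = 3 \cdot 1 = 3$)
$t - 15136 = 3 - 15136 = -15133$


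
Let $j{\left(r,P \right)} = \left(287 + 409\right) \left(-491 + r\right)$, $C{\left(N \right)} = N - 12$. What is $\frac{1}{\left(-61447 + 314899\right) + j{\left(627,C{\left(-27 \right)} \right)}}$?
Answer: $\frac{1}{348108} \approx 2.8727 \cdot 10^{-6}$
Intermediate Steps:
$C{\left(N \right)} = -12 + N$
$j{\left(r,P \right)} = -341736 + 696 r$ ($j{\left(r,P \right)} = 696 \left(-491 + r\right) = -341736 + 696 r$)
$\frac{1}{\left(-61447 + 314899\right) + j{\left(627,C{\left(-27 \right)} \right)}} = \frac{1}{\left(-61447 + 314899\right) + \left(-341736 + 696 \cdot 627\right)} = \frac{1}{253452 + \left(-341736 + 436392\right)} = \frac{1}{253452 + 94656} = \frac{1}{348108}$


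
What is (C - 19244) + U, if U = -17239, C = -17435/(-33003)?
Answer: -1204031014/33003 ≈ -36483.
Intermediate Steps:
C = 17435/33003 (C = -17435*(-1/33003) = 17435/33003 ≈ 0.52829)
(C - 19244) + U = (17435/33003 - 19244) - 17239 = -635092297/33003 - 17239 = -1204031014/33003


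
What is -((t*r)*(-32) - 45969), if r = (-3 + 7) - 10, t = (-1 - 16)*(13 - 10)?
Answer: 55761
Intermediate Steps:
t = -51 (t = -17*3 = -51)
r = -6 (r = 4 - 10 = -6)
-((t*r)*(-32) - 45969) = -(-51*(-6)*(-32) - 45969) = -(306*(-32) - 45969) = -(-9792 - 45969) = -1*(-55761) = 55761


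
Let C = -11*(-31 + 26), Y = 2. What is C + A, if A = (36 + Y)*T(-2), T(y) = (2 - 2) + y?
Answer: -21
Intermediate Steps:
C = 55 (C = -11*(-5) = 55)
T(y) = y (T(y) = 0 + y = y)
A = -76 (A = (36 + 2)*(-2) = 38*(-2) = -76)
C + A = 55 - 76 = -21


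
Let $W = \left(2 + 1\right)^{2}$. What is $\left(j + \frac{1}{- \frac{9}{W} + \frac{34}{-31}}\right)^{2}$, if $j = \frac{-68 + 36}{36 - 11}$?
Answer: $\frac{326041}{105625} \approx 3.0868$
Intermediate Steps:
$W = 9$ ($W = 3^{2} = 9$)
$j = - \frac{32}{25} \approx -1.28$
$\left(j + \frac{1}{- \frac{9}{W} + \frac{34}{-31}}\right)^{2} = \left(- \frac{32}{25} + \frac{1}{- \frac{9}{9} + \frac{34}{-31}}\right)^{2} = \left(- \frac{32}{25} + \frac{1}{\left(-9\right) \frac{1}{9} + 34 \left(- \frac{1}{31}\right)}\right)^{2} = \left(- \frac{32}{25} + \frac{1}{-1 - \frac{34}{31}}\right)^{2} = \left(- \frac{32}{25} + \frac{1}{- \frac{65}{31}}\right)^{2} = \left(- \frac{32}{25} - \frac{31}{65}\right)^{2} = \left(- \frac{571}{325}\right)^{2} = \frac{326041}{105625}$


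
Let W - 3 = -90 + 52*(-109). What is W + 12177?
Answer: 6422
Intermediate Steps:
W = -5755 (W = 3 + (-90 + 52*(-109)) = 3 + (-90 - 5668) = 3 - 5758 = -5755)
W + 12177 = -5755 + 12177 = 6422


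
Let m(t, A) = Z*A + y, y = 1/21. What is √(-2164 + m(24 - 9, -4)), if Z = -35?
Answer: I*√892563/21 ≈ 44.988*I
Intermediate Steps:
y = 1/21 ≈ 0.047619
m(t, A) = 1/21 - 35*A (m(t, A) = -35*A + 1/21 = 1/21 - 35*A)
√(-2164 + m(24 - 9, -4)) = √(-2164 + (1/21 - 35*(-4))) = √(-2164 + (1/21 + 140)) = √(-2164 + 2941/21) = √(-42503/21) = I*√892563/21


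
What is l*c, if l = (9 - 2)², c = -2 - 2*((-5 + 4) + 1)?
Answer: -98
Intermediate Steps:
c = -2 (c = -2 - 2*(-1 + 1) = -2 - 2*0 = -2 + 0 = -2)
l = 49 (l = 7² = 49)
l*c = 49*(-2) = -98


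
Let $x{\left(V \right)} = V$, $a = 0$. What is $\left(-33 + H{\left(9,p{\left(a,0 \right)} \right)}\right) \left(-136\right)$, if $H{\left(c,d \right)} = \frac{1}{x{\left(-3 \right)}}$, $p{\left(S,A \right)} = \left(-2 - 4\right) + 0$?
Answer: $\frac{13600}{3} \approx 4533.3$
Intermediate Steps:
$p{\left(S,A \right)} = -6$ ($p{\left(S,A \right)} = -6 + 0 = -6$)
$H{\left(c,d \right)} = - \frac{1}{3}$ ($H{\left(c,d \right)} = \frac{1}{-3} = - \frac{1}{3}$)
$\left(-33 + H{\left(9,p{\left(a,0 \right)} \right)}\right) \left(-136\right) = \left(-33 - \frac{1}{3}\right) \left(-136\right) = \left(- \frac{100}{3}\right) \left(-136\right) = \frac{13600}{3}$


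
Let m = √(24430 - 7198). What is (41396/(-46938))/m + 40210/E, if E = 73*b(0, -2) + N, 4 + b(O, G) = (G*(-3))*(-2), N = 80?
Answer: -20105/544 - 10349*√1077/50552226 ≈ -36.964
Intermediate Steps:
b(O, G) = -4 + 6*G (b(O, G) = -4 + (G*(-3))*(-2) = -4 - 3*G*(-2) = -4 + 6*G)
m = 4*√1077 (m = √17232 = 4*√1077 ≈ 131.27)
E = -1088 (E = 73*(-4 + 6*(-2)) + 80 = 73*(-4 - 12) + 80 = 73*(-16) + 80 = -1168 + 80 = -1088)
(41396/(-46938))/m + 40210/E = (41396/(-46938))/((4*√1077)) + 40210/(-1088) = (41396*(-1/46938))*(√1077/4308) + 40210*(-1/1088) = -10349*√1077/50552226 - 20105/544 = -20105/544 - 10349*√1077/50552226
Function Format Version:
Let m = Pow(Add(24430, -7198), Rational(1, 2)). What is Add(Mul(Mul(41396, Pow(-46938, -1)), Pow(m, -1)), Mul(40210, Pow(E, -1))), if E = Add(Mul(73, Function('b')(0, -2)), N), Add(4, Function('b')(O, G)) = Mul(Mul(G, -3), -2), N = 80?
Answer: Add(Rational(-20105, 544), Mul(Rational(-10349, 50552226), Pow(1077, Rational(1, 2)))) ≈ -36.964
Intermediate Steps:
Function('b')(O, G) = Add(-4, Mul(6, G)) (Function('b')(O, G) = Add(-4, Mul(Mul(G, -3), -2)) = Add(-4, Mul(Mul(-3, G), -2)) = Add(-4, Mul(6, G)))
m = Mul(4, Pow(1077, Rational(1, 2))) (m = Pow(17232, Rational(1, 2)) = Mul(4, Pow(1077, Rational(1, 2))) ≈ 131.27)
E = -1088 (E = Add(Mul(73, Add(-4, Mul(6, -2))), 80) = Add(Mul(73, Add(-4, -12)), 80) = Add(Mul(73, -16), 80) = Add(-1168, 80) = -1088)
Add(Mul(Mul(41396, Pow(-46938, -1)), Pow(m, -1)), Mul(40210, Pow(E, -1))) = Add(Mul(Mul(41396, Pow(-46938, -1)), Pow(Mul(4, Pow(1077, Rational(1, 2))), -1)), Mul(40210, Pow(-1088, -1))) = Add(Mul(Mul(41396, Rational(-1, 46938)), Mul(Rational(1, 4308), Pow(1077, Rational(1, 2)))), Mul(40210, Rational(-1, 1088))) = Add(Mul(Rational(-20698, 23469), Mul(Rational(1, 4308), Pow(1077, Rational(1, 2)))), Rational(-20105, 544)) = Add(Mul(Rational(-10349, 50552226), Pow(1077, Rational(1, 2))), Rational(-20105, 544)) = Add(Rational(-20105, 544), Mul(Rational(-10349, 50552226), Pow(1077, Rational(1, 2))))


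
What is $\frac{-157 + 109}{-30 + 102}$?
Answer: $- \frac{2}{3} \approx -0.66667$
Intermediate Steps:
$\frac{-157 + 109}{-30 + 102} = - \frac{48}{72} = \left(-48\right) \frac{1}{72} = - \frac{2}{3}$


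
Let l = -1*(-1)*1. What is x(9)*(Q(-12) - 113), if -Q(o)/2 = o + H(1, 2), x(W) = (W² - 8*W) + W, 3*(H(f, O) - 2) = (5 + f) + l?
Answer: -1758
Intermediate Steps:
l = 1 (l = 1*1 = 1)
H(f, O) = 4 + f/3 (H(f, O) = 2 + ((5 + f) + 1)/3 = 2 + (6 + f)/3 = 2 + (2 + f/3) = 4 + f/3)
x(W) = W² - 7*W
Q(o) = -26/3 - 2*o (Q(o) = -2*(o + (4 + (⅓)*1)) = -2*(o + (4 + ⅓)) = -2*(o + 13/3) = -2*(13/3 + o) = -26/3 - 2*o)
x(9)*(Q(-12) - 113) = (9*(-7 + 9))*((-26/3 - 2*(-12)) - 113) = (9*2)*((-26/3 + 24) - 113) = 18*(46/3 - 113) = 18*(-293/3) = -1758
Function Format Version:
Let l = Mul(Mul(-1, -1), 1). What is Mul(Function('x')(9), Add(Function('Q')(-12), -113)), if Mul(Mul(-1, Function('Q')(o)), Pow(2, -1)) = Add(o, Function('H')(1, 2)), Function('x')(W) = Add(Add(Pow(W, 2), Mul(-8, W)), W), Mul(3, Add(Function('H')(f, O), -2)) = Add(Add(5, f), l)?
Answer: -1758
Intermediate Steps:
l = 1 (l = Mul(1, 1) = 1)
Function('H')(f, O) = Add(4, Mul(Rational(1, 3), f)) (Function('H')(f, O) = Add(2, Mul(Rational(1, 3), Add(Add(5, f), 1))) = Add(2, Mul(Rational(1, 3), Add(6, f))) = Add(2, Add(2, Mul(Rational(1, 3), f))) = Add(4, Mul(Rational(1, 3), f)))
Function('x')(W) = Add(Pow(W, 2), Mul(-7, W))
Function('Q')(o) = Add(Rational(-26, 3), Mul(-2, o)) (Function('Q')(o) = Mul(-2, Add(o, Add(4, Mul(Rational(1, 3), 1)))) = Mul(-2, Add(o, Add(4, Rational(1, 3)))) = Mul(-2, Add(o, Rational(13, 3))) = Mul(-2, Add(Rational(13, 3), o)) = Add(Rational(-26, 3), Mul(-2, o)))
Mul(Function('x')(9), Add(Function('Q')(-12), -113)) = Mul(Mul(9, Add(-7, 9)), Add(Add(Rational(-26, 3), Mul(-2, -12)), -113)) = Mul(Mul(9, 2), Add(Add(Rational(-26, 3), 24), -113)) = Mul(18, Add(Rational(46, 3), -113)) = Mul(18, Rational(-293, 3)) = -1758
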